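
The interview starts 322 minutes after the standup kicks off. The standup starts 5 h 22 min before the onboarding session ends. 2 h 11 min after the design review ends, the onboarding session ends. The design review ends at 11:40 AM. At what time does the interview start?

1:51 PM

The onboarding session ends at 11:40 AM + 131 min = 1:51 PM.
The standup starts at 1:51 PM − 322 min = 8:29 AM.
The interview starts at 8:29 AM + 322 min = 1:51 PM.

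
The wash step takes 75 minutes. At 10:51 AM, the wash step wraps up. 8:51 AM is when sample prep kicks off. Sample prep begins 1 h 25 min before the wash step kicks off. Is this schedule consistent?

The wash step starts at 10:51 AM − 75 min = 9:36 AM.
Sample prep starts at 9:36 AM − 85 min = 8:11 AM.
But sample prep is also said to start at 8:51 AM — a 40-minute conflict.

No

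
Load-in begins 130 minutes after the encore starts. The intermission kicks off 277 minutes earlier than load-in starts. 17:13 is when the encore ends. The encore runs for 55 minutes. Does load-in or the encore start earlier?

The encore starts at 17:13 − 55 min = 16:18.
Load-in starts at 16:18 + 130 min = 18:28.
Load-in starts at 18:28 and the encore starts at 16:18, so the encore is first.

the encore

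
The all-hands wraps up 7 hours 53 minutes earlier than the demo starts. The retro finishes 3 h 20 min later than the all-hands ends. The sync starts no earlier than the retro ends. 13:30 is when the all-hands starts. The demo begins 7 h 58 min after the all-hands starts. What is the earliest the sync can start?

16:55

The demo starts at 13:30 + 478 min = 21:28.
The all-hands ends at 21:28 − 473 min = 13:35.
The retro ends at 13:35 + 200 min = 16:55.
The sync is bounded by the retro, so the earliest it can start is 16:55.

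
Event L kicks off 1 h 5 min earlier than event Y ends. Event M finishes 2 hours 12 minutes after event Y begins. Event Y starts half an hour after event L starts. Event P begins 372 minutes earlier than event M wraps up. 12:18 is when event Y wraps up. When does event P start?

07:43

Event L starts at 12:18 − 65 min = 11:13.
Event Y starts at 11:13 + 30 min = 11:43.
Event M ends at 11:43 + 132 min = 13:55.
Event P starts at 13:55 − 372 min = 07:43.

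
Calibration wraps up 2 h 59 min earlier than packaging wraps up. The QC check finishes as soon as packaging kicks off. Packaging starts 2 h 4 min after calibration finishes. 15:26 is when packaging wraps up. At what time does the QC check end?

14:31

Calibration ends at 15:26 − 179 min = 12:27.
Packaging starts at 12:27 + 124 min = 14:31.
So the QC check ends at 14:31.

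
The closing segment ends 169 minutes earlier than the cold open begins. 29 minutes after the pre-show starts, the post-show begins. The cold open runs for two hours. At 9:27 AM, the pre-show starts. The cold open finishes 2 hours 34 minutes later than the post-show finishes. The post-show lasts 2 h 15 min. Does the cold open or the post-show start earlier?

The post-show starts at 9:27 AM + 29 min = 9:56 AM.
The post-show ends at 9:56 AM + 135 min = 12:11 PM.
The cold open ends at 12:11 PM + 154 min = 2:45 PM.
The cold open starts at 2:45 PM − 120 min = 12:45 PM.
The cold open starts at 12:45 PM and the post-show starts at 9:56 AM, so the post-show is first.

the post-show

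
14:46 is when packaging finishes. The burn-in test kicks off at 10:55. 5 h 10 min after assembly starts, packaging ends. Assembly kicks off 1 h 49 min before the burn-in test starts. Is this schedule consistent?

No

Assembly starts at 10:55 − 109 min = 09:06.
Packaging ends at 09:06 + 310 min = 14:16.
But packaging is also said to end at 14:46 — a 30-minute conflict.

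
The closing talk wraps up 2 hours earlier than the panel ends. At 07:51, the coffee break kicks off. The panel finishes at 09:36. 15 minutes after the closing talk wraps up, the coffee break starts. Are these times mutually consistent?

The closing talk ends at 09:36 − 120 min = 07:36.
The coffee break starts at 07:36 + 15 min = 07:51.
That matches the stated 07:51, so the schedule is consistent.

Yes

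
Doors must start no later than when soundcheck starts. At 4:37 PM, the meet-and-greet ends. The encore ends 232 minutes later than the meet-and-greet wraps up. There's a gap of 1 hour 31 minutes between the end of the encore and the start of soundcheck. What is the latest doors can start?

The encore ends at 4:37 PM + 232 min = 8:29 PM.
Soundcheck starts at 8:29 PM + 91 min = 10:00 PM.
Doors is bounded by soundcheck, so the latest it can start is 10:00 PM.

10:00 PM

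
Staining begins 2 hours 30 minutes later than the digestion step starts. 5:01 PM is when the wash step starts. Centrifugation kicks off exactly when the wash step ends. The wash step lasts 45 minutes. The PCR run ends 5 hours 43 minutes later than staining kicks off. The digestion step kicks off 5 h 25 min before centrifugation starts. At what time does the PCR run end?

8:34 PM

The wash step ends at 5:01 PM + 45 min = 5:46 PM.
So centrifugation starts at 5:46 PM.
The digestion step starts at 5:46 PM − 325 min = 12:21 PM.
Staining starts at 12:21 PM + 150 min = 2:51 PM.
The PCR run ends at 2:51 PM + 343 min = 8:34 PM.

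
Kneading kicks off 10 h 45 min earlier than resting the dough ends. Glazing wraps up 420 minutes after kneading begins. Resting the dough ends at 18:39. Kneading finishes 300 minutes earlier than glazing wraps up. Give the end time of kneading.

Kneading starts at 18:39 − 645 min = 07:54.
Glazing ends at 07:54 + 420 min = 14:54.
Kneading ends at 14:54 − 300 min = 09:54.

09:54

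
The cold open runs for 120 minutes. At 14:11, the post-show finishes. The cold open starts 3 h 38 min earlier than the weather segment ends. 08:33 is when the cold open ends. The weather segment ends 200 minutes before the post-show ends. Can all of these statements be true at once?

The weather segment ends at 14:11 − 200 min = 10:51.
The cold open starts at 10:51 − 218 min = 07:13.
The cold open ends at 07:13 + 120 min = 09:13.
But the cold open is also said to end at 08:33 — a 40-minute conflict.

No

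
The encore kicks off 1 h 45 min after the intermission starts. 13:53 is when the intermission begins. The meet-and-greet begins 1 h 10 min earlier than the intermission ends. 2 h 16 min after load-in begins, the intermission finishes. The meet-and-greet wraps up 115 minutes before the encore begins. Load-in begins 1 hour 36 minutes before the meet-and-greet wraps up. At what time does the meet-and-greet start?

The encore starts at 13:53 + 105 min = 15:38.
The meet-and-greet ends at 15:38 − 115 min = 13:43.
Load-in starts at 13:43 − 96 min = 12:07.
The intermission ends at 12:07 + 136 min = 14:23.
The meet-and-greet starts at 14:23 − 70 min = 13:13.

13:13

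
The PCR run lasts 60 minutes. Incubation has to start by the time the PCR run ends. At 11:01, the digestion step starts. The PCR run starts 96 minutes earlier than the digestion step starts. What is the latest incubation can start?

10:25

The PCR run starts at 11:01 − 96 min = 09:25.
The PCR run ends at 09:25 + 60 min = 10:25.
Incubation is bounded by the PCR run, so the latest it can start is 10:25.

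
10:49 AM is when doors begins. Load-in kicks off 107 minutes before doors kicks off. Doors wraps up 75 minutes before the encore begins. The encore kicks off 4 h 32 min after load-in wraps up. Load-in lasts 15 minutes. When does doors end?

Load-in starts at 10:49 AM − 107 min = 9:02 AM.
Load-in ends at 9:02 AM + 15 min = 9:17 AM.
The encore starts at 9:17 AM + 272 min = 1:49 PM.
Doors ends at 1:49 PM − 75 min = 12:34 PM.

12:34 PM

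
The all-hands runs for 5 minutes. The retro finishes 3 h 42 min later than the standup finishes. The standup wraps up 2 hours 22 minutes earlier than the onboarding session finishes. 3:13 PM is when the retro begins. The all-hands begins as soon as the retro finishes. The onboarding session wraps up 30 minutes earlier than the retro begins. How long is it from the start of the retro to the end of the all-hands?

The onboarding session ends at 3:13 PM − 30 min = 2:43 PM.
The standup ends at 2:43 PM − 142 min = 12:21 PM.
The retro ends at 12:21 PM + 222 min = 4:03 PM.
So the all-hands starts at 4:03 PM.
The all-hands ends at 4:03 PM + 5 min = 4:08 PM.
From 3:13 PM to 4:08 PM is 55 minutes.

55 minutes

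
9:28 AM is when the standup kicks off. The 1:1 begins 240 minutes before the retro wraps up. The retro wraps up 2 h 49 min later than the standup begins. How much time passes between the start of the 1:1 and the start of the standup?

The retro ends at 9:28 AM + 169 min = 12:17 PM.
The 1:1 starts at 12:17 PM − 240 min = 8:17 AM.
From 8:17 AM to 9:28 AM is 1 h 11 min.

1 h 11 min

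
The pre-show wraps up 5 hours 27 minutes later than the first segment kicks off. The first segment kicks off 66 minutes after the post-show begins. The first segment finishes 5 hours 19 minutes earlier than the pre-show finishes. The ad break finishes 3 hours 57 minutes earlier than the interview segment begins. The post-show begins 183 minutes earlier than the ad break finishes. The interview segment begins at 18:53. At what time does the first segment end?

13:07

The ad break ends at 18:53 − 237 min = 14:56.
The post-show starts at 14:56 − 183 min = 11:53.
The first segment starts at 11:53 + 66 min = 12:59.
The pre-show ends at 12:59 + 327 min = 18:26.
The first segment ends at 18:26 − 319 min = 13:07.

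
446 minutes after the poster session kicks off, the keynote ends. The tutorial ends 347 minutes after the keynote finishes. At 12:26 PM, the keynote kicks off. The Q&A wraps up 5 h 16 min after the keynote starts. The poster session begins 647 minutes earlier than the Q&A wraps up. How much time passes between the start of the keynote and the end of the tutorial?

The Q&A ends at 12:26 PM + 316 min = 5:42 PM.
The poster session starts at 5:42 PM − 647 min = 6:55 AM.
The keynote ends at 6:55 AM + 446 min = 2:21 PM.
The tutorial ends at 2:21 PM + 347 min = 8:08 PM.
From 12:26 PM to 8:08 PM is 7 h 42 min.

7 h 42 min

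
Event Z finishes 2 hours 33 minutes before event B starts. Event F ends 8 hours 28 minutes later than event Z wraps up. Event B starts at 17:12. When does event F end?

Event Z ends at 17:12 − 153 min = 14:39.
Event F ends at 14:39 + 508 min = 23:07.

23:07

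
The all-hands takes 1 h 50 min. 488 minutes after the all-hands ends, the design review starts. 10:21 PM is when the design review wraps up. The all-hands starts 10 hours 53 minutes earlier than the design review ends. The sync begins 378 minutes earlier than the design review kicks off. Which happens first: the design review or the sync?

the sync

The all-hands starts at 10:21 PM − 653 min = 11:28 AM.
The all-hands ends at 11:28 AM + 110 min = 1:18 PM.
The design review starts at 1:18 PM + 488 min = 9:26 PM.
The sync starts at 9:26 PM − 378 min = 3:08 PM.
The design review starts at 9:26 PM and the sync starts at 3:08 PM, so the sync is first.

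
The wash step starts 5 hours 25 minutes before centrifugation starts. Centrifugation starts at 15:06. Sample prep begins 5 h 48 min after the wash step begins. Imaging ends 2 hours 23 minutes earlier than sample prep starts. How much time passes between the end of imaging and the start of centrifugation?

The wash step starts at 15:06 − 325 min = 09:41.
Sample prep starts at 09:41 + 348 min = 15:29.
Imaging ends at 15:29 − 143 min = 13:06.
From 13:06 to 15:06 is 120 minutes.

120 minutes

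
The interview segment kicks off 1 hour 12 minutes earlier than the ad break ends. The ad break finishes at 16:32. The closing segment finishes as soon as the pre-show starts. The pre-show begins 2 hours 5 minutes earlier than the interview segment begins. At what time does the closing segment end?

The interview segment starts at 16:32 − 72 min = 15:20.
The pre-show starts at 15:20 − 125 min = 13:15.
So the closing segment ends at 13:15.

13:15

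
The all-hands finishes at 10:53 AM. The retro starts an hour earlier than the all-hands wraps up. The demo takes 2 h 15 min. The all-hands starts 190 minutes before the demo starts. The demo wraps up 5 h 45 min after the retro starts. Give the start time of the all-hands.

The retro starts at 10:53 AM − 60 min = 9:53 AM.
The demo ends at 9:53 AM + 345 min = 3:38 PM.
The demo starts at 3:38 PM − 135 min = 1:23 PM.
The all-hands starts at 1:23 PM − 190 min = 10:13 AM.

10:13 AM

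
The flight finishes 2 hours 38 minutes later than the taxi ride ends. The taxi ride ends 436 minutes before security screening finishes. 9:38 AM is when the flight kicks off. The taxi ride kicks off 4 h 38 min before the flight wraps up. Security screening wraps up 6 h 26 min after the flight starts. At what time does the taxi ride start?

Security screening ends at 9:38 AM + 386 min = 4:04 PM.
The taxi ride ends at 4:04 PM − 436 min = 8:48 AM.
The flight ends at 8:48 AM + 158 min = 11:26 AM.
The taxi ride starts at 11:26 AM − 278 min = 6:48 AM.

6:48 AM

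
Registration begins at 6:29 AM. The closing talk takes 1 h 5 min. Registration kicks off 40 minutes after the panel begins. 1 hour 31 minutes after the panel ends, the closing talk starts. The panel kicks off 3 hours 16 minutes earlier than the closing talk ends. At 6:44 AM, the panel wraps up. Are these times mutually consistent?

The closing talk starts at 6:44 AM + 91 min = 8:15 AM.
The closing talk ends at 8:15 AM + 65 min = 9:20 AM.
The panel starts at 9:20 AM − 196 min = 6:04 AM.
Registration starts at 6:04 AM + 40 min = 6:44 AM.
But registration is also said to start at 6:29 AM — a 15-minute conflict.

No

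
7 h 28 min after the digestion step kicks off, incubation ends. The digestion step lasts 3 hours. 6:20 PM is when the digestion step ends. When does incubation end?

10:48 PM

The digestion step starts at 6:20 PM − 180 min = 3:20 PM.
Incubation ends at 3:20 PM + 448 min = 10:48 PM.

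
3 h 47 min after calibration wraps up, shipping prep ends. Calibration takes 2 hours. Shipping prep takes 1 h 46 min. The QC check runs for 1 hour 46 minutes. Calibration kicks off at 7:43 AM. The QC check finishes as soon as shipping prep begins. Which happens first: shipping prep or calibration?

calibration

Calibration ends at 7:43 AM + 120 min = 9:43 AM.
Shipping prep ends at 9:43 AM + 227 min = 1:30 PM.
Shipping prep starts at 1:30 PM − 106 min = 11:44 AM.
Shipping prep starts at 11:44 AM and calibration starts at 7:43 AM, so calibration is first.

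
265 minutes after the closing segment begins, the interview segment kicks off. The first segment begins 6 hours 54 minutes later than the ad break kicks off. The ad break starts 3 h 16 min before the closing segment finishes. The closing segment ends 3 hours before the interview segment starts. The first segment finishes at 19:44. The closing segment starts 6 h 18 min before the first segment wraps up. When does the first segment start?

18:29

The closing segment starts at 19:44 − 378 min = 13:26.
The interview segment starts at 13:26 + 265 min = 17:51.
The closing segment ends at 17:51 − 180 min = 14:51.
The ad break starts at 14:51 − 196 min = 11:35.
The first segment starts at 11:35 + 414 min = 18:29.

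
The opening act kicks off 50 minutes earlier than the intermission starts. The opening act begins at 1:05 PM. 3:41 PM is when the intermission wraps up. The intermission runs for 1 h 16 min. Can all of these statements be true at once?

No

The intermission starts at 3:41 PM − 76 min = 2:25 PM.
The opening act starts at 2:25 PM − 50 min = 1:35 PM.
But the opening act is also said to start at 1:05 PM — a 30-minute conflict.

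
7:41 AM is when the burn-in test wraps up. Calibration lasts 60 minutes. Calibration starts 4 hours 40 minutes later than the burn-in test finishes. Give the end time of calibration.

1:21 PM

Calibration starts at 7:41 AM + 280 min = 12:21 PM.
Calibration ends at 12:21 PM + 60 min = 1:21 PM.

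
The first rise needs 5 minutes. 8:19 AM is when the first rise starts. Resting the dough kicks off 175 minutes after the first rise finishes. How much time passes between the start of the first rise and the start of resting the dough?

The first rise ends at 8:19 AM + 5 min = 8:24 AM.
Resting the dough starts at 8:24 AM + 175 min = 11:19 AM.
From 8:19 AM to 11:19 AM is 3 hours.

3 hours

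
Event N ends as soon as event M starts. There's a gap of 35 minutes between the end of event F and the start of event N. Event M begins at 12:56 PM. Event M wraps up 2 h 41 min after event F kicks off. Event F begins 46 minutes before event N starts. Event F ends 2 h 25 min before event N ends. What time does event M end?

1:01 PM

Event N ends at 12:56 PM.
Event F ends at 12:56 PM − 145 min = 10:31 AM.
Event N starts at 10:31 AM + 35 min = 11:06 AM.
Event F starts at 11:06 AM − 46 min = 10:20 AM.
Event M ends at 10:20 AM + 161 min = 1:01 PM.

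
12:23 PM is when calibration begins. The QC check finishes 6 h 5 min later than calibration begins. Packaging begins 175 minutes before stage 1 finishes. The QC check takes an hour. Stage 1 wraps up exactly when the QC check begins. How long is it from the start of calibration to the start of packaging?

2 hours 10 minutes

The QC check ends at 12:23 PM + 365 min = 6:28 PM.
The QC check starts at 6:28 PM − 60 min = 5:28 PM.
So stage 1 ends at 5:28 PM.
Packaging starts at 5:28 PM − 175 min = 2:33 PM.
From 12:23 PM to 2:33 PM is 2 hours 10 minutes.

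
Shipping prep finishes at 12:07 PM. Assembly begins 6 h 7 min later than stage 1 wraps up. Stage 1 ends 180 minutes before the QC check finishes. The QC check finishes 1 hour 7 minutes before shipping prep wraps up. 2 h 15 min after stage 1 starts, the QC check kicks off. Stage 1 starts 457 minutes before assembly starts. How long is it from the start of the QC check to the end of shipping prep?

3 h 22 min

The QC check ends at 12:07 PM − 67 min = 11:00 AM.
Stage 1 ends at 11:00 AM − 180 min = 8:00 AM.
Assembly starts at 8:00 AM + 367 min = 2:07 PM.
Stage 1 starts at 2:07 PM − 457 min = 6:30 AM.
The QC check starts at 6:30 AM + 135 min = 8:45 AM.
From 8:45 AM to 12:07 PM is 3 h 22 min.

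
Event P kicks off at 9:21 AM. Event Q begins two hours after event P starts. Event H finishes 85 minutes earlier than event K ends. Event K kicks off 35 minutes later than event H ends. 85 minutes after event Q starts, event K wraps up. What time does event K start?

Event Q starts at 9:21 AM + 120 min = 11:21 AM.
Event K ends at 11:21 AM + 85 min = 12:46 PM.
Event H ends at 12:46 PM − 85 min = 11:21 AM.
Event K starts at 11:21 AM + 35 min = 11:56 AM.

11:56 AM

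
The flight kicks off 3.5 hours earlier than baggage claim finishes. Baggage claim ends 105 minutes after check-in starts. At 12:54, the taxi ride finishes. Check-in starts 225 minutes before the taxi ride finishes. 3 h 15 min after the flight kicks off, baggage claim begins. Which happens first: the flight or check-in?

Check-in starts at 12:54 − 225 min = 09:09.
Baggage claim ends at 09:09 + 105 min = 10:54.
The flight starts at 10:54 − 210 min = 07:24.
The flight starts at 07:24 and check-in starts at 09:09, so the flight is first.

the flight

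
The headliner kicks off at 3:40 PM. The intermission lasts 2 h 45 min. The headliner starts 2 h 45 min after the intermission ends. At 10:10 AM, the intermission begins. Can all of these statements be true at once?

Yes

The intermission ends at 10:10 AM + 165 min = 12:55 PM.
The headliner starts at 12:55 PM + 165 min = 3:40 PM.
That matches the stated 3:40 PM, so the schedule is consistent.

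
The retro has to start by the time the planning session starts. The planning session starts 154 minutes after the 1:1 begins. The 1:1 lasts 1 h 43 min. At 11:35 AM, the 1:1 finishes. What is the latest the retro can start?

12:26 PM

The 1:1 starts at 11:35 AM − 103 min = 9:52 AM.
The planning session starts at 9:52 AM + 154 min = 12:26 PM.
The retro is bounded by the planning session, so the latest it can start is 12:26 PM.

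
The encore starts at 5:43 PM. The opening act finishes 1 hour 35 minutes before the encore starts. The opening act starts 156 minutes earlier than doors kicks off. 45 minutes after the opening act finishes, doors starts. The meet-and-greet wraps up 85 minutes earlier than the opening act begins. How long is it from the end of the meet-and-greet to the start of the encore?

4 h 51 min

The opening act ends at 5:43 PM − 95 min = 4:08 PM.
Doors starts at 4:08 PM + 45 min = 4:53 PM.
The opening act starts at 4:53 PM − 156 min = 2:17 PM.
The meet-and-greet ends at 2:17 PM − 85 min = 12:52 PM.
From 12:52 PM to 5:43 PM is 4 h 51 min.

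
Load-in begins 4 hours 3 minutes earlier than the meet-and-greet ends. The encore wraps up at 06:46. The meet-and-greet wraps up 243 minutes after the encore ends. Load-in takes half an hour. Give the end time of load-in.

The meet-and-greet ends at 06:46 + 243 min = 10:49.
Load-in starts at 10:49 − 243 min = 06:46.
Load-in ends at 06:46 + 30 min = 07:16.

07:16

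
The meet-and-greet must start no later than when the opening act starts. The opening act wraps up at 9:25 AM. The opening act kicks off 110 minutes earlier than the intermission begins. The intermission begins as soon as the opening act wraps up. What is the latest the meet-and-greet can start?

The intermission starts at 9:25 AM.
The opening act starts at 9:25 AM − 110 min = 7:35 AM.
The meet-and-greet is bounded by the opening act, so the latest it can start is 7:35 AM.

7:35 AM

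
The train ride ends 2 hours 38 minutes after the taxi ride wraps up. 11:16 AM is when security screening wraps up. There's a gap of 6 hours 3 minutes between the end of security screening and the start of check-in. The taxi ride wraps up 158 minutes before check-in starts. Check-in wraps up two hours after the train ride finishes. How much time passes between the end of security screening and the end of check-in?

8 hours 3 minutes

Check-in starts at 11:16 AM + 363 min = 5:19 PM.
The taxi ride ends at 5:19 PM − 158 min = 2:41 PM.
The train ride ends at 2:41 PM + 158 min = 5:19 PM.
Check-in ends at 5:19 PM + 120 min = 7:19 PM.
From 11:16 AM to 7:19 PM is 8 hours 3 minutes.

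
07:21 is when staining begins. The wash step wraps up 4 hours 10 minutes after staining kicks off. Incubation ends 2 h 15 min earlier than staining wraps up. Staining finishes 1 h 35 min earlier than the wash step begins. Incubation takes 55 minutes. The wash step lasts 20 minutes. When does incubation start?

06:26

The wash step ends at 07:21 + 250 min = 11:31.
The wash step starts at 11:31 − 20 min = 11:11.
Staining ends at 11:11 − 95 min = 09:36.
Incubation ends at 09:36 − 135 min = 07:21.
Incubation starts at 07:21 − 55 min = 06:26.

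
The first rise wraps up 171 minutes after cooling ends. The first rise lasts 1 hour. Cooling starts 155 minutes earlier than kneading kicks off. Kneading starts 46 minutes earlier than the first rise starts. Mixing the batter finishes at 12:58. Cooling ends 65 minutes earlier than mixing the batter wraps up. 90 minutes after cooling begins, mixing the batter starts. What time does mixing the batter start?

Cooling ends at 12:58 − 65 min = 11:53.
The first rise ends at 11:53 + 171 min = 14:44.
The first rise starts at 14:44 − 60 min = 13:44.
Kneading starts at 13:44 − 46 min = 12:58.
Cooling starts at 12:58 − 155 min = 10:23.
Mixing the batter starts at 10:23 + 90 min = 11:53.

11:53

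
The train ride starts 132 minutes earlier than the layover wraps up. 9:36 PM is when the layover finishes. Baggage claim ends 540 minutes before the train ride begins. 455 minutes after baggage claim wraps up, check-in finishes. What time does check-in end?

The train ride starts at 9:36 PM − 132 min = 7:24 PM.
Baggage claim ends at 7:24 PM − 540 min = 10:24 AM.
Check-in ends at 10:24 AM + 455 min = 5:59 PM.

5:59 PM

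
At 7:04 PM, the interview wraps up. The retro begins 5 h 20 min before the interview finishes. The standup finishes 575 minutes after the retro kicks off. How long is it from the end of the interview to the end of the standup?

4 hours 15 minutes

The retro starts at 7:04 PM − 320 min = 1:44 PM.
The standup ends at 1:44 PM + 575 min = 11:19 PM.
From 7:04 PM to 11:19 PM is 4 hours 15 minutes.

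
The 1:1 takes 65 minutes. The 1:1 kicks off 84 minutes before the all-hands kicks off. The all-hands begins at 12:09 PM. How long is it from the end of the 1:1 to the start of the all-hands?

19 minutes

The 1:1 starts at 12:09 PM − 84 min = 10:45 AM.
The 1:1 ends at 10:45 AM + 65 min = 11:50 AM.
From 11:50 AM to 12:09 PM is 19 minutes.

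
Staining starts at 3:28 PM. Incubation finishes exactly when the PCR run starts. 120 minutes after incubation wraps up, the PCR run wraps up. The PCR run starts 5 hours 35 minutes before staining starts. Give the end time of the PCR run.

The PCR run starts at 3:28 PM − 335 min = 9:53 AM.
So incubation ends at 9:53 AM.
The PCR run ends at 9:53 AM + 120 min = 11:53 AM.

11:53 AM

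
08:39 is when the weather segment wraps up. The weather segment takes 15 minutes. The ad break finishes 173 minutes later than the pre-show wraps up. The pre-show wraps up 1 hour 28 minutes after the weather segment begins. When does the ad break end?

The weather segment starts at 08:39 − 15 min = 08:24.
The pre-show ends at 08:24 + 88 min = 09:52.
The ad break ends at 09:52 + 173 min = 12:45.

12:45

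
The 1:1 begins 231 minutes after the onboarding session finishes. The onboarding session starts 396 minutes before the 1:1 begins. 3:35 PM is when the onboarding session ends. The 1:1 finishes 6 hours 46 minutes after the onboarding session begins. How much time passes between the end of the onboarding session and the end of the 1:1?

241 minutes

The 1:1 starts at 3:35 PM + 231 min = 7:26 PM.
The onboarding session starts at 7:26 PM − 396 min = 12:50 PM.
The 1:1 ends at 12:50 PM + 406 min = 7:36 PM.
From 3:35 PM to 7:36 PM is 241 minutes.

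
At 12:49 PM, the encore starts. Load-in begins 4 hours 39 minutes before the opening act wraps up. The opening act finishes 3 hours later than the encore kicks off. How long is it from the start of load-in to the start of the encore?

The opening act ends at 12:49 PM + 180 min = 3:49 PM.
Load-in starts at 3:49 PM − 279 min = 11:10 AM.
From 11:10 AM to 12:49 PM is 99 minutes.

99 minutes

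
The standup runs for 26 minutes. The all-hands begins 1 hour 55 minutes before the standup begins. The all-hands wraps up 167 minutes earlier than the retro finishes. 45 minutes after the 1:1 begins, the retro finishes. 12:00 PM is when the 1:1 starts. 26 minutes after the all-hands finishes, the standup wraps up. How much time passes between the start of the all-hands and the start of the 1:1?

The retro ends at 12:00 PM + 45 min = 12:45 PM.
The all-hands ends at 12:45 PM − 167 min = 9:58 AM.
The standup ends at 9:58 AM + 26 min = 10:24 AM.
The standup starts at 10:24 AM − 26 min = 9:58 AM.
The all-hands starts at 9:58 AM − 115 min = 8:03 AM.
From 8:03 AM to 12:00 PM is 3 hours 57 minutes.

3 hours 57 minutes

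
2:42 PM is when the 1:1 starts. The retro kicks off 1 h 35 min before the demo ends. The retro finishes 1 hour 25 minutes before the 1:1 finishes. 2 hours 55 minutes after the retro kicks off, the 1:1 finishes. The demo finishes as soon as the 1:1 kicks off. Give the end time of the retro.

The demo ends at 2:42 PM.
The retro starts at 2:42 PM − 95 min = 1:07 PM.
The 1:1 ends at 1:07 PM + 175 min = 4:02 PM.
The retro ends at 4:02 PM − 85 min = 2:37 PM.

2:37 PM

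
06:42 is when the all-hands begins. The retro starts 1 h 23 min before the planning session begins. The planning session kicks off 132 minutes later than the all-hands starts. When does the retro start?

07:31

The planning session starts at 06:42 + 132 min = 08:54.
The retro starts at 08:54 − 83 min = 07:31.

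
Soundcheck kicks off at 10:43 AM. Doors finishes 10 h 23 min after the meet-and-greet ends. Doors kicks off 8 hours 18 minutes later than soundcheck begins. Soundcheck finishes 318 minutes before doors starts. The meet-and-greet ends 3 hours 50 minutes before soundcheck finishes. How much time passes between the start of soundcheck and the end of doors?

9 h 33 min

Doors starts at 10:43 AM + 498 min = 7:01 PM.
Soundcheck ends at 7:01 PM − 318 min = 1:43 PM.
The meet-and-greet ends at 1:43 PM − 230 min = 9:53 AM.
Doors ends at 9:53 AM + 623 min = 8:16 PM.
From 10:43 AM to 8:16 PM is 9 h 33 min.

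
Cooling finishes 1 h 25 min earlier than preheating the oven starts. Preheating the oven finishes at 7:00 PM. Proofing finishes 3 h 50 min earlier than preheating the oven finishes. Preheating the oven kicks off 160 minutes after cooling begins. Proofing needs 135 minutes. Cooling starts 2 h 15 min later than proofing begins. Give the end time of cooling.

4:25 PM

Proofing ends at 7:00 PM − 230 min = 3:10 PM.
Proofing starts at 3:10 PM − 135 min = 12:55 PM.
Cooling starts at 12:55 PM + 135 min = 3:10 PM.
Preheating the oven starts at 3:10 PM + 160 min = 5:50 PM.
Cooling ends at 5:50 PM − 85 min = 4:25 PM.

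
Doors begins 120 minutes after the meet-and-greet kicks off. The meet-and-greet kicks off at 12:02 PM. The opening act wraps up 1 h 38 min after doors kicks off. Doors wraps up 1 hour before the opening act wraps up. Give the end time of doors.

2:40 PM

Doors starts at 12:02 PM + 120 min = 2:02 PM.
The opening act ends at 2:02 PM + 98 min = 3:40 PM.
Doors ends at 3:40 PM − 60 min = 2:40 PM.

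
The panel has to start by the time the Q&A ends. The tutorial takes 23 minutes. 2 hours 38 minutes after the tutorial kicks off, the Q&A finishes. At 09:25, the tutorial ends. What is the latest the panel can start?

11:40

The tutorial starts at 09:25 − 23 min = 09:02.
The Q&A ends at 09:02 + 158 min = 11:40.
The panel is bounded by the Q&A, so the latest it can start is 11:40.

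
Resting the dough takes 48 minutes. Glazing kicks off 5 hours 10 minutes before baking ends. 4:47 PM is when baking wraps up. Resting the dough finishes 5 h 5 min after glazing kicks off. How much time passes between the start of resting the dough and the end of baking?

53 minutes

Glazing starts at 4:47 PM − 310 min = 11:37 AM.
Resting the dough ends at 11:37 AM + 305 min = 4:42 PM.
Resting the dough starts at 4:42 PM − 48 min = 3:54 PM.
From 3:54 PM to 4:47 PM is 53 minutes.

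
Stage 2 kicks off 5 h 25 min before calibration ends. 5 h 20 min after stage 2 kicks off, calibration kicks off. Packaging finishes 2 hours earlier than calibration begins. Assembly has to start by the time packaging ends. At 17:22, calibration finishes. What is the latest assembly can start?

Stage 2 starts at 17:22 − 325 min = 11:57.
Calibration starts at 11:57 + 320 min = 17:17.
Packaging ends at 17:17 − 120 min = 15:17.
Assembly is bounded by packaging, so the latest it can start is 15:17.

15:17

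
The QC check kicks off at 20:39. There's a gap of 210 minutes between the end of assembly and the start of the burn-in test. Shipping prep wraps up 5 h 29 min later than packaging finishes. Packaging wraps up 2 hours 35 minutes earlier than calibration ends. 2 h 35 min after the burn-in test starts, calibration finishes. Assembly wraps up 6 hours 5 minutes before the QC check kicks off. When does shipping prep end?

Assembly ends at 20:39 − 365 min = 14:34.
The burn-in test starts at 14:34 + 210 min = 18:04.
Calibration ends at 18:04 + 155 min = 20:39.
Packaging ends at 20:39 − 155 min = 18:04.
Shipping prep ends at 18:04 + 329 min = 23:33.

23:33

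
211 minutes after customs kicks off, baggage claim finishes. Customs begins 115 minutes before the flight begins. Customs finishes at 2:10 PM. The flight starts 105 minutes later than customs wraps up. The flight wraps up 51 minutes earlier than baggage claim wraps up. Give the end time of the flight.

4:40 PM

The flight starts at 2:10 PM + 105 min = 3:55 PM.
Customs starts at 3:55 PM − 115 min = 2:00 PM.
Baggage claim ends at 2:00 PM + 211 min = 5:31 PM.
The flight ends at 5:31 PM − 51 min = 4:40 PM.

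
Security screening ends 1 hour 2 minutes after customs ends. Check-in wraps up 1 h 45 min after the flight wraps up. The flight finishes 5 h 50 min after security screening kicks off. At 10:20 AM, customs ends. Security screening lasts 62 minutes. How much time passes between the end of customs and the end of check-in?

Security screening ends at 10:20 AM + 62 min = 11:22 AM.
Security screening starts at 11:22 AM − 62 min = 10:20 AM.
The flight ends at 10:20 AM + 350 min = 4:10 PM.
Check-in ends at 4:10 PM + 105 min = 5:55 PM.
From 10:20 AM to 5:55 PM is 7 h 35 min.

7 h 35 min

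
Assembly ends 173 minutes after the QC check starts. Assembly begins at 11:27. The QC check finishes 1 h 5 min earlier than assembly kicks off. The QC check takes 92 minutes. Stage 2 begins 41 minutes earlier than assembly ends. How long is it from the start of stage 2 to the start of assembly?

25 minutes

The QC check ends at 11:27 − 65 min = 10:22.
The QC check starts at 10:22 − 92 min = 08:50.
Assembly ends at 08:50 + 173 min = 11:43.
Stage 2 starts at 11:43 − 41 min = 11:02.
From 11:02 to 11:27 is 25 minutes.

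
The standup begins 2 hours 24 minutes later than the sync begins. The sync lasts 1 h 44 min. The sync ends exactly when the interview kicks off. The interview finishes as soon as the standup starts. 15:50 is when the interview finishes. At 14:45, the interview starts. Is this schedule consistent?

No

The sync ends at 14:45.
The sync starts at 14:45 − 104 min = 13:01.
The standup starts at 13:01 + 144 min = 15:25.
So the interview ends at 15:25.
But the interview is also said to end at 15:50 — a 25-minute conflict.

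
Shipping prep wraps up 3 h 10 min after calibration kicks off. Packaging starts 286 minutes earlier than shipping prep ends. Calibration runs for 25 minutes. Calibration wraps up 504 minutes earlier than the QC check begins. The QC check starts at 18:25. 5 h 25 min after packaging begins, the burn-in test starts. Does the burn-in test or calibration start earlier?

Calibration ends at 18:25 − 504 min = 10:01.
Calibration starts at 10:01 − 25 min = 09:36.
Shipping prep ends at 09:36 + 190 min = 12:46.
Packaging starts at 12:46 − 286 min = 08:00.
The burn-in test starts at 08:00 + 325 min = 13:25.
The burn-in test starts at 13:25 and calibration starts at 09:36, so calibration is first.

calibration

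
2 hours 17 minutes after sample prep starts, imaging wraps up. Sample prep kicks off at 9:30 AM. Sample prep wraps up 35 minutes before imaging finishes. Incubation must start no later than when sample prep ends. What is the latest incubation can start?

11:12 AM

Imaging ends at 9:30 AM + 137 min = 11:47 AM.
Sample prep ends at 11:47 AM − 35 min = 11:12 AM.
Incubation is bounded by sample prep, so the latest it can start is 11:12 AM.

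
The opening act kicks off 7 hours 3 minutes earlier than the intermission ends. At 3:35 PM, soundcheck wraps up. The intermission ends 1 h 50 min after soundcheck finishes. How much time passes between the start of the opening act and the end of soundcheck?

313 minutes

The intermission ends at 3:35 PM + 110 min = 5:25 PM.
The opening act starts at 5:25 PM − 423 min = 10:22 AM.
From 10:22 AM to 3:35 PM is 313 minutes.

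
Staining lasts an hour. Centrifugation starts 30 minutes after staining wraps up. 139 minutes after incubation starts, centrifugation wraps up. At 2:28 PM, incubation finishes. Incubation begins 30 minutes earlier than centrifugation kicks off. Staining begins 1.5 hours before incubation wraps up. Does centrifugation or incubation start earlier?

incubation

Staining starts at 2:28 PM − 90 min = 12:58 PM.
Staining ends at 12:58 PM + 60 min = 1:58 PM.
Centrifugation starts at 1:58 PM + 30 min = 2:28 PM.
Incubation starts at 2:28 PM − 30 min = 1:58 PM.
Centrifugation starts at 2:28 PM and incubation starts at 1:58 PM, so incubation is first.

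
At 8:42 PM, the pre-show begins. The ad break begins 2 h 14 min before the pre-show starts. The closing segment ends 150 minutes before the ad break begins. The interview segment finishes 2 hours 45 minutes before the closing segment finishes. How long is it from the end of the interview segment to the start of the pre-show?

The ad break starts at 8:42 PM − 134 min = 6:28 PM.
The closing segment ends at 6:28 PM − 150 min = 3:58 PM.
The interview segment ends at 3:58 PM − 165 min = 1:13 PM.
From 1:13 PM to 8:42 PM is 449 minutes.

449 minutes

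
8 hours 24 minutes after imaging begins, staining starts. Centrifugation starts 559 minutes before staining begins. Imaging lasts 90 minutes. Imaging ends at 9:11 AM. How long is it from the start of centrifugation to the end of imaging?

145 minutes

Imaging starts at 9:11 AM − 90 min = 7:41 AM.
Staining starts at 7:41 AM + 504 min = 4:05 PM.
Centrifugation starts at 4:05 PM − 559 min = 6:46 AM.
From 6:46 AM to 9:11 AM is 145 minutes.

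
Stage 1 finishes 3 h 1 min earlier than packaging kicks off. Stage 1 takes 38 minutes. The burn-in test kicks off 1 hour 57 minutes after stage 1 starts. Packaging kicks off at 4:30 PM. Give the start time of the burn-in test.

2:48 PM

Stage 1 ends at 4:30 PM − 181 min = 1:29 PM.
Stage 1 starts at 1:29 PM − 38 min = 12:51 PM.
The burn-in test starts at 12:51 PM + 117 min = 2:48 PM.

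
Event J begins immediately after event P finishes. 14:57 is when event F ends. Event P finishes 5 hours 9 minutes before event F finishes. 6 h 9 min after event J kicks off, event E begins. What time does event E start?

15:57

Event P ends at 14:57 − 309 min = 09:48.
So event J starts at 09:48.
Event E starts at 09:48 + 369 min = 15:57.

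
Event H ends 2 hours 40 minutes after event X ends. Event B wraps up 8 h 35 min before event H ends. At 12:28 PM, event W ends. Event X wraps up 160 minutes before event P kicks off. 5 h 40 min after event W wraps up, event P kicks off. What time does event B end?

9:33 AM

Event P starts at 12:28 PM + 340 min = 6:08 PM.
Event X ends at 6:08 PM − 160 min = 3:28 PM.
Event H ends at 3:28 PM + 160 min = 6:08 PM.
Event B ends at 6:08 PM − 515 min = 9:33 AM.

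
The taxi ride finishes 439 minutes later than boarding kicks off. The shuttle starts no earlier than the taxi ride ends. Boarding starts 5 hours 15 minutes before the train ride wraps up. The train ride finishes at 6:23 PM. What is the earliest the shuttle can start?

Boarding starts at 6:23 PM − 315 min = 1:08 PM.
The taxi ride ends at 1:08 PM + 439 min = 8:27 PM.
The shuttle is bounded by the taxi ride, so the earliest it can start is 8:27 PM.

8:27 PM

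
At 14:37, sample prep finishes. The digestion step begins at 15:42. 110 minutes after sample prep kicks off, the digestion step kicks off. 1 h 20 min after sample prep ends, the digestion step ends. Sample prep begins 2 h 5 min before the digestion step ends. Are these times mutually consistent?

The digestion step ends at 14:37 + 80 min = 15:57.
Sample prep starts at 15:57 − 125 min = 13:52.
The digestion step starts at 13:52 + 110 min = 15:42.
That matches the stated 15:42, so the schedule is consistent.

Yes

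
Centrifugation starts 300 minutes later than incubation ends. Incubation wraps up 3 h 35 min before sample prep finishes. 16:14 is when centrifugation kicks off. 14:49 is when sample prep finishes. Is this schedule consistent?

Yes

Incubation ends at 14:49 − 215 min = 11:14.
Centrifugation starts at 11:14 + 300 min = 16:14.
That matches the stated 16:14, so the schedule is consistent.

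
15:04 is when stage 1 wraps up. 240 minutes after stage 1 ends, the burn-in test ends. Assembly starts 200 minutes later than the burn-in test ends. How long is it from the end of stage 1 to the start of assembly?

The burn-in test ends at 15:04 + 240 min = 19:04.
Assembly starts at 19:04 + 200 min = 22:24.
From 15:04 to 22:24 is 440 minutes.

440 minutes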